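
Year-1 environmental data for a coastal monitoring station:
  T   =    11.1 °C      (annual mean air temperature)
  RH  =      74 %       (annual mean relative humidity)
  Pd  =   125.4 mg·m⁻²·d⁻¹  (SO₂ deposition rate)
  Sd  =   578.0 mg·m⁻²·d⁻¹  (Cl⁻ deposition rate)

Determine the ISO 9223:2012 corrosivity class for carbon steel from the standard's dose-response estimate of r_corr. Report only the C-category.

carbon steel: temperature factor f = -0.054·(1.1) = -0.0594
  Pd branch = 1.77·Pd^0.52·e^(0.02·RH+f) = 90.37 μm/a
  Cl⁻ term: 0.102·578.0^0.62·exp(0.033·74+0.04·11.1) = 94.27
  r_corr = 90.37 + 94.27 = 184.6 μm/a
185 μm/a falls in (80, 200] for carbon steel → category C5

C5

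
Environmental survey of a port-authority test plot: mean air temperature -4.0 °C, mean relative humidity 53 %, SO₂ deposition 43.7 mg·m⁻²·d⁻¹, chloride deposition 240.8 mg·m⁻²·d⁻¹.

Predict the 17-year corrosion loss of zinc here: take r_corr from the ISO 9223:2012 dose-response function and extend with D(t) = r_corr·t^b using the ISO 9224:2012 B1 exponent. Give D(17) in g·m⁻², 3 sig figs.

zinc: temperature factor f = +0.038·(-14.0) = -0.5320
  sulphur-dioxide contribution → 0.4573 μm/a
  chloride contribution → 0.4336 μm/a
  total first-year rate 0.8908 μm/a
Long-term exponent b (ISO 9224 Table 2, B1) = 0.813
  D(17) = 0.8908 × 17^0.813 = 0.8908 × 10.01 = 8.916 μm
  Mass loss = 8.916 μm × 7.14 g/cm³ = 63.66 g·m⁻²

D(17) = 63.7 g·m⁻²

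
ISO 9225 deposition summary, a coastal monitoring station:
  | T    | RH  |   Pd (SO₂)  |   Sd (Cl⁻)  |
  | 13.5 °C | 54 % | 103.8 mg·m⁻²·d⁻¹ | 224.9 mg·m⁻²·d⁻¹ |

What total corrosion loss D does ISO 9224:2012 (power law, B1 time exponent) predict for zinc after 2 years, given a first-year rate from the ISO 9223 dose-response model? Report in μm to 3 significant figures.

D(2) = 4.90 μm

zinc: T>10 °C ⇒ hinge -0.071·(13.5−10) = -0.2485
  SO₂ term: 0.0129·103.8^0.44·exp(0.046·54-0.2485) = 0.9302
  Cl⁻ term: 0.0175·224.9^0.57·exp(0.008·54+0.085·13.5) = 1.861
  r_corr = 0.9302 + 1.861 = 2.791 μm/a
Power-law: D(2) = r_corr · 2^0.813
  D(2) = 2.791 × 2^0.813 = 2.791 × 1.757 = 4.903 μm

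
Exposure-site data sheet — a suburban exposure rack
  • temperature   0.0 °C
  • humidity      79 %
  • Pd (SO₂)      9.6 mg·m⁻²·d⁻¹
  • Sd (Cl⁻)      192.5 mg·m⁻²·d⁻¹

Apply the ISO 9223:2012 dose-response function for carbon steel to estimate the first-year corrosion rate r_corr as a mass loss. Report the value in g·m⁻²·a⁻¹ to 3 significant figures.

r_corr = 332 g·m⁻²·a⁻¹

carbon steel: temperature factor f = +0.150·(-10.0) = -1.5000
  Pd branch = 1.77·Pd^0.52·e^(0.02·RH+f) = 6.216 μm/a
  Sd branch = 0.102·Sd^0.62·e^(0.033·RH+0.04·T) = 36.07 μm/a
  r_corr = 6.216 + 36.07 = 42.29 μm/a
Convert to mass loss: 42.29 μm/a × 7.85 g/cm³ = 331.9 g·m⁻²·a⁻¹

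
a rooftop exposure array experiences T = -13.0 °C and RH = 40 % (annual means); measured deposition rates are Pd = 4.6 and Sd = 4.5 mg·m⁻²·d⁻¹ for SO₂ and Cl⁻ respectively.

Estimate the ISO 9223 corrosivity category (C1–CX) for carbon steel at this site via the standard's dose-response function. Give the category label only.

carbon steel: f(T) = +0.150·(T−10) [T≤10 °C] = -3.4500
  Pd branch = 1.77·Pd^0.52·e^(0.02·RH+f) = 0.2765 μm/a
  Sd branch = 0.102·Sd^0.62·e^(0.033·RH+0.04·T) = 0.5768 μm/a
  r_corr = 0.2765 + 0.5768 = 0.8533 μm/a
Category bounds: 0…1.3 μm/a bracket r_corr ⇒ C1

C1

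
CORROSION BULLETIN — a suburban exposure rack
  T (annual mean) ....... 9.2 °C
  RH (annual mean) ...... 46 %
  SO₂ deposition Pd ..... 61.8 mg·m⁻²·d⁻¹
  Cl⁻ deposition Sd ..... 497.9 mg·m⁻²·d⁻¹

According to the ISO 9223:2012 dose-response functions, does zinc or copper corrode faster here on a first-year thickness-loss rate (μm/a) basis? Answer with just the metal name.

zinc

zinc: f(T) = +0.038·(T−10) [T≤10 °C] = -0.0304
  SO₂ term: 0.0129·61.8^0.44·exp(0.046·46-0.0304) = 0.6374
  Cl⁻ term: 0.0175·497.9^0.57·exp(0.008·46+0.085·9.2) = 1.905
  r_corr = 0.6374 + 1.905 = 2.542 μm/a
copper: temperature factor f = +0.126·(-0.8) = -0.1008
  Pd branch = 0.0053·Pd^0.26·e^(0.059·RH+f) = 0.2113 μm/a
  Sd branch = 0.01025·Sd^0.27·e^(0.036·RH+0.049·T) = 0.4507 μm/a
  sum: 0.2113 + 0.4507 → r_corr = 0.662 μm/a
Ordering by μm/a: zinc (2.54) > copper (0.662)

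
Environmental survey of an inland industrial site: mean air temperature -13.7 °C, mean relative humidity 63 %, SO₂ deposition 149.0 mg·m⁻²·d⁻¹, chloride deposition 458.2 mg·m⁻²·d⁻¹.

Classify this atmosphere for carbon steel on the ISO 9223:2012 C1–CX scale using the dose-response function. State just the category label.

C2

carbon steel: f(T) = +0.150·(T−10) [T≤10 °C] = -3.5550
  sulphur-dioxide contribution → 2.406 μm/a
  chloride contribution → 21.06 μm/a
  total first-year rate 23.46 μm/a
Category bounds: 1.3…25 μm/a bracket r_corr ⇒ C2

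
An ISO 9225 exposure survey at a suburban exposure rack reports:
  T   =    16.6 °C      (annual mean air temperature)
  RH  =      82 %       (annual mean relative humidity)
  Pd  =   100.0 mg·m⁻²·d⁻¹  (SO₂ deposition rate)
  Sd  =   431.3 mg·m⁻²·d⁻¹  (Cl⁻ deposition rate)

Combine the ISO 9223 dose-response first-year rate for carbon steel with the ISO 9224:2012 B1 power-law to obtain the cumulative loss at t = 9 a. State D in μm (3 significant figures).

D(9) = 624 μm

carbon steel: temperature factor f = -0.054·(6.6) = -0.3564
  sulphur-dioxide contribution → 70.05 μm/a
  chloride contribution → 127.6 μm/a
  total first-year rate 197.6 μm/a
ISO 9224: D(t) = r_corr · t^b with b = 0.523 (carbon steel, B1)
  D(9) = 197.6 × 9^0.523 = 197.6 × 3.156 = 623.6 μm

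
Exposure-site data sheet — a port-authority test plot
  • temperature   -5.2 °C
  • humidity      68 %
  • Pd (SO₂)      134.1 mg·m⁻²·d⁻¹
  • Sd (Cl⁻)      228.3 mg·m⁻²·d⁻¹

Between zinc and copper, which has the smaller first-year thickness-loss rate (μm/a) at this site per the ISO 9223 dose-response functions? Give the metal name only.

zinc: T≤10 °C ⇒ hinge +0.038·(-5.2−10) = -0.5776
  sulphur-dioxide contribution → 1.427 μm/a
  chloride contribution → 0.4282 μm/a
  total first-year rate 1.855 μm/a
copper: T≤10 °C ⇒ hinge +0.126·(-5.2−10) = -1.9152
  sulphur-dioxide contribution → 0.1542 μm/a
  chloride contribution → 0.3981 μm/a
  ⇒ r_corr(copper) = 0.5523 μm/a
Ordering by μm/a: zinc (1.85) > copper (0.552)

copper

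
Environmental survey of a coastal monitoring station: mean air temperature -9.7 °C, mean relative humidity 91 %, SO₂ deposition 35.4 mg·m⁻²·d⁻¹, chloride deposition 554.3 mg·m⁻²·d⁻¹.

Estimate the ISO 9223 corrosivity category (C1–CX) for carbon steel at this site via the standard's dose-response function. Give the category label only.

C4

carbon steel: T≤10 °C ⇒ hinge +0.150·(-9.7−10) = -2.9550
  Pd branch = 1.77·Pd^0.52·e^(0.02·RH+f) = 3.635 μm/a
  Cl⁻ term: 0.102·554.3^0.62·exp(0.033·91+0.04·-9.7) = 70.05
  sum: 3.635 + 70.05 → r_corr = 73.68 μm/a
Category bounds: 50…80 μm/a bracket r_corr ⇒ C4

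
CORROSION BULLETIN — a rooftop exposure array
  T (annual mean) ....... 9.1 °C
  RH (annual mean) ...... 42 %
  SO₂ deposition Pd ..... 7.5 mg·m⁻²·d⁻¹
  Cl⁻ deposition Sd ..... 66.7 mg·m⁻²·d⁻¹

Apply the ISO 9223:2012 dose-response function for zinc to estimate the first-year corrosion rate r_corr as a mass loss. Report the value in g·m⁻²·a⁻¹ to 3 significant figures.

r_corr = 5.64 g·m⁻²·a⁻¹

zinc: temperature factor f = +0.038·(-0.9) = -0.0342
  sulphur-dioxide contribution → 0.2088 μm/a
  chloride contribution → 0.5816 μm/a
  total first-year rate 0.7905 μm/a
Convert to mass loss: 0.7905 μm/a × 7.14 g/cm³ = 5.644 g·m⁻²·a⁻¹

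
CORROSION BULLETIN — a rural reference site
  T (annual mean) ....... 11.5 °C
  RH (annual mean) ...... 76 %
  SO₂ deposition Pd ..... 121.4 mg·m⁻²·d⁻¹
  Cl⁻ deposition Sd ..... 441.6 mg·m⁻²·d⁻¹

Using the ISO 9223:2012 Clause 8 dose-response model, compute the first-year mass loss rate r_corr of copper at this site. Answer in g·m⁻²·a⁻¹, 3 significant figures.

copper: f(T) = -0.080·(T−10) [T>10 °C] = -0.1200
  SO₂ term: 0.0053·121.4^0.26·exp(0.059·76-0.1200) = 1.45
  Sd branch = 0.01025·Sd^0.27·e^(0.036·RH+0.049·T) = 1.438 μm/a
  sum: 1.45 + 1.438 → r_corr = 2.888 μm/a
Convert to mass loss: 2.888 μm/a × 8.96 g/cm³ = 25.88 g·m⁻²·a⁻¹

r_corr = 25.9 g·m⁻²·a⁻¹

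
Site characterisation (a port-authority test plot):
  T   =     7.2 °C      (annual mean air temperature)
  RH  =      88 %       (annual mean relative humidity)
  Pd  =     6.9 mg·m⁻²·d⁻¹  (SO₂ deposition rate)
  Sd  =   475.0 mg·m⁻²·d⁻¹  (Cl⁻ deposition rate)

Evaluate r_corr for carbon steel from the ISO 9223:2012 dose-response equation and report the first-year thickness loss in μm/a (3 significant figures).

carbon steel: f(T) = +0.150·(T−10) [T≤10 °C] = -0.4200
  Pd branch = 1.77·Pd^0.52·e^(0.02·RH+f) = 18.46 μm/a
  Sd branch = 0.102·Sd^0.62·e^(0.033·RH+0.04·T) = 113.3 μm/a
  sum: 18.46 + 113.3 → r_corr = 131.8 μm/a

r_corr = 132 μm/a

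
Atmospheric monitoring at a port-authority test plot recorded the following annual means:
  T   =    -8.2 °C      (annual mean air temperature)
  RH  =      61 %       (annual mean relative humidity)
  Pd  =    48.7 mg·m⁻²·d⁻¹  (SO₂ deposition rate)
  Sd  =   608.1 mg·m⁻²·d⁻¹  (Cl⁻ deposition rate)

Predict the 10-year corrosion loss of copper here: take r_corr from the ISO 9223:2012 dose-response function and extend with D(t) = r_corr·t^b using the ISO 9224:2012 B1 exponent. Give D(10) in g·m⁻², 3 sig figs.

copper: f(T) = +0.126·(T−10) [T≤10 °C] = -2.2932
  Pd branch = 0.0053·Pd^0.26·e^(0.059·RH+f) = 0.05372 μm/a
  Cl⁻ term: 0.01025·608.1^0.27·exp(0.036·61+0.049·-8.2) = 0.348
  r_corr = 0.05372 + 0.348 = 0.4017 μm/a
Power-law: D(10) = r_corr · 10^0.667
  D(10) = 0.4017 × 10^0.667 = 0.4017 × 4.645 = 1.866 μm
  Mass loss = 1.866 μm × 8.96 g/cm³ = 16.72 g·m⁻²

D(10) = 16.7 g·m⁻²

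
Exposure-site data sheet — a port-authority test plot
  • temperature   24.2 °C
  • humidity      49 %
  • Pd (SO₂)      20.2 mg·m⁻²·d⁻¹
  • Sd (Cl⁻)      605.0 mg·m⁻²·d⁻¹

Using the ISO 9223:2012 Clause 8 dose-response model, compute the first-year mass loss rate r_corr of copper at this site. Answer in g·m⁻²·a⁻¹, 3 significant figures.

r_corr = 10.5 g·m⁻²·a⁻¹

copper: temperature factor f = -0.080·(14.2) = -1.1360
  sulphur-dioxide contribution → 0.06697 μm/a
  chloride contribution → 1.104 μm/a
  total first-year rate 1.171 μm/a
Convert to mass loss: 1.171 μm/a × 8.96 g/cm³ = 10.49 g·m⁻²·a⁻¹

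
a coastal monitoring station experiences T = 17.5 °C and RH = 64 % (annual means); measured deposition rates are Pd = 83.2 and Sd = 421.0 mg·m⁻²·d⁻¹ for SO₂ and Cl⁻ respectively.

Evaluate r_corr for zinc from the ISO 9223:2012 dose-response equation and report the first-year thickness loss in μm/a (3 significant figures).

zinc: T>10 °C ⇒ hinge -0.071·(17.5−10) = -0.5325
  sulphur-dioxide contribution → 1.006 μm/a
  chloride contribution → 4.048 μm/a
  ⇒ r_corr(zinc) = 5.054 μm/a

r_corr = 5.05 μm/a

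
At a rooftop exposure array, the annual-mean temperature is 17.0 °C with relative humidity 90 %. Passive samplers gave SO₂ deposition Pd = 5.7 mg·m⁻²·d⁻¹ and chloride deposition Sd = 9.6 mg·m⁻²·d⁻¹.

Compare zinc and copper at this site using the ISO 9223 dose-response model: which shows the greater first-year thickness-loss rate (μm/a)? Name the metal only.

copper

zinc: f(T) = -0.071·(T−10) [T>10 °C] = -0.4970
  sulphur-dioxide contribution → 1.06 μm/a
  chloride contribution → 0.5536 μm/a
  ⇒ r_corr(zinc) = 1.614 μm/a
copper: f(T) = -0.080·(T−10) [T>10 °C] = -0.5600
  sulphur-dioxide contribution → 0.9632 μm/a
  chloride contribution → 1.109 μm/a
  total first-year rate 2.072 μm/a
Ordering by μm/a: copper (2.07) > zinc (1.61)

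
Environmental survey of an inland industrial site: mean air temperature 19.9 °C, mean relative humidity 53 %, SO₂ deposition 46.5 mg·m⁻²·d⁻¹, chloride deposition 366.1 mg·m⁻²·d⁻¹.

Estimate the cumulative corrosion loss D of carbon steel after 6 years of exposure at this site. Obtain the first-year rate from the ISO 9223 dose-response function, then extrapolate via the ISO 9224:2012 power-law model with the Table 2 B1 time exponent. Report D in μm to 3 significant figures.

D(6) = 185 μm

carbon steel: f(T) = -0.054·(T−10) [T>10 °C] = -0.5346
  SO₂ term: 1.77·46.5^0.52·exp(0.02·53-0.5346) = 22.04
  Sd branch = 0.102·Sd^0.62·e^(0.033·RH+0.04·T) = 50.5 μm/a
  sum: 22.04 + 50.5 → r_corr = 72.54 μm/a
ISO 9224: D(t) = r_corr · t^b with b = 0.523 (carbon steel, B1)
  D(6) = 72.54 × 6^0.523 = 72.54 × 2.553 = 185.2 μm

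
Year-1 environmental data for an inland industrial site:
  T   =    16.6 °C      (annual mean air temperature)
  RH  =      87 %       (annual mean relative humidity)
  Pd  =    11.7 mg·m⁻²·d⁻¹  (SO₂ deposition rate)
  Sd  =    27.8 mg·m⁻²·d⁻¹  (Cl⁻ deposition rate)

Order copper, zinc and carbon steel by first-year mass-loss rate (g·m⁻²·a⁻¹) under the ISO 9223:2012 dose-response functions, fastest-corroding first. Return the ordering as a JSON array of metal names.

["carbon steel", "copper", "zinc"]

copper: temperature factor f = -0.080·(6.6) = -0.5280
  SO₂ term: 0.0053·11.7^0.26·exp(0.059·87-0.5280) = 1.004
  Sd branch = 0.01025·Sd^0.27·e^(0.036·RH+0.049·T) = 1.3 μm/a
  r_corr = 1.004 + 1.3 = 2.305 μm/a
  mass loss = 2.305 μm/a × 8.96 g/cm³ = 20.65 g·m⁻²·a⁻¹
zinc: f(T) = -0.071·(T−10) [T>10 °C] = -0.4686
  Pd branch = 0.0129·Pd^0.44·e^(0.046·RH+f) = 1.304 μm/a
  Sd branch = 0.0175·Sd^0.57·e^(0.008·RH+0.085·T) = 0.9576 μm/a
  sum: 1.304 + 0.9576 → r_corr = 2.261 μm/a
  mass loss = 2.261 μm/a × 7.14 g/cm³ = 16.14 g·m⁻²·a⁻¹
carbon steel: T>10 °C ⇒ hinge -0.054·(16.6−10) = -0.3564
  Pd branch = 1.77·Pd^0.52·e^(0.02·RH+f) = 25.37 μm/a
  Sd branch = 0.102·Sd^0.62·e^(0.033·RH+0.04·T) = 27.49 μm/a
  r_corr = 25.37 + 27.49 = 52.86 μm/a
  mass loss = 52.86 μm/a × 7.85 g/cm³ = 414.9 g·m⁻²·a⁻¹
Ordering by g·m⁻²·a⁻¹: carbon steel (415) > copper (20.7) > zinc (16.1)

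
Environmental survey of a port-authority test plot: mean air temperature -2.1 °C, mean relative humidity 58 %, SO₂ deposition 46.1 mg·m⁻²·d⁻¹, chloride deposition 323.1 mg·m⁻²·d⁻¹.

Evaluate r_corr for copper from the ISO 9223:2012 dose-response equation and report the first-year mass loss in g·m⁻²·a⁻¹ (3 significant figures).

copper: f(T) = +0.126·(T−10) [T≤10 °C] = -1.5246
  Pd branch = 0.0053·Pd^0.26·e^(0.059·RH+f) = 0.09569 μm/a
  Sd branch = 0.01025·Sd^0.27·e^(0.036·RH+0.049·T) = 0.3551 μm/a
  sum: 0.09569 + 0.3551 → r_corr = 0.4508 μm/a
Convert to mass loss: 0.4508 μm/a × 8.96 g/cm³ = 4.039 g·m⁻²·a⁻¹

r_corr = 4.04 g·m⁻²·a⁻¹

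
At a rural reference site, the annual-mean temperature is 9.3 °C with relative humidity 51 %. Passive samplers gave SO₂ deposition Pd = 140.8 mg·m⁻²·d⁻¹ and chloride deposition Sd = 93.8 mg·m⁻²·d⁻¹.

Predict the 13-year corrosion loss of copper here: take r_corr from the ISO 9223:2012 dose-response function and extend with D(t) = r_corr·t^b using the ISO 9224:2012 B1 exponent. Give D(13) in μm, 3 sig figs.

copper: temperature factor f = +0.126·(-0.7) = -0.0882
  SO₂ term: 0.0053·140.8^0.26·exp(0.059·51-0.0882) = 0.356
  Sd branch = 0.01025·Sd^0.27·e^(0.036·RH+0.049·T) = 0.3455 μm/a
  sum: 0.356 + 0.3455 → r_corr = 0.7015 μm/a
ISO 9224: D(t) = r_corr · t^b with b = 0.667 (copper, B1)
  D(13) = 0.7015 × 13^0.667 = 0.7015 × 5.534 = 3.882 μm

D(13) = 3.88 μm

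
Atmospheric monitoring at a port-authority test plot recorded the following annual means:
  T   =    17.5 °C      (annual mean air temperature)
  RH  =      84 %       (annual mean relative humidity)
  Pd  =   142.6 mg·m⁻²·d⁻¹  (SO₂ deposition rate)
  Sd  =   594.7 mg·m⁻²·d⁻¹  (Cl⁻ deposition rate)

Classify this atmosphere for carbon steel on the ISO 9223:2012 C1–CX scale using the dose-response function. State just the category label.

CX

carbon steel: T>10 °C ⇒ hinge -0.054·(17.5−10) = -0.4050
  SO₂ term: 1.77·142.6^0.52·exp(0.02·84-0.4050) = 83.53
  Sd branch = 0.102·Sd^0.62·e^(0.033·RH+0.04·T) = 172.4 μm/a
  sum: 83.53 + 172.4 → r_corr = 255.9 μm/a
256 μm/a falls in (200, 700] for carbon steel → category CX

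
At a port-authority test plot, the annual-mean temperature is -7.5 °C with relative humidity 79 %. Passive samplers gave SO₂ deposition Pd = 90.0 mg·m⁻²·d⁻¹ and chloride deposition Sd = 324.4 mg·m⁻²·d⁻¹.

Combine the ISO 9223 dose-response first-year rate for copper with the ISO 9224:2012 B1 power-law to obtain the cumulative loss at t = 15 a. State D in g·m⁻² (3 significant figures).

copper: temperature factor f = +0.126·(-17.5) = -2.2050
  sulphur-dioxide contribution → 0.1991 μm/a
  chloride contribution → 0.5811 μm/a
  total first-year rate 0.7802 μm/a
Long-term exponent b (ISO 9224 Table 2, B1) = 0.667
  D(15) = 0.7802 × 15^0.667 = 0.7802 × 6.088 = 4.749 μm
  Mass loss = 4.749 μm × 8.96 g/cm³ = 42.55 g·m⁻²

D(15) = 42.6 g·m⁻²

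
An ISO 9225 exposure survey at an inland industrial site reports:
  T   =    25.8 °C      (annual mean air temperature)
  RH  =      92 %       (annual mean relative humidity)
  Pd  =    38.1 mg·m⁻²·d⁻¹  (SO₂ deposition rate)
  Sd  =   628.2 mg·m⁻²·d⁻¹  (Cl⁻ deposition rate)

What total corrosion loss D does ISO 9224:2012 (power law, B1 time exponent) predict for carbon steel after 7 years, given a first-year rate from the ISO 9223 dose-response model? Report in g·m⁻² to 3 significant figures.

D(7) = 7.72e+03 g·m⁻²

carbon steel: temperature factor f = -0.054·(15.8) = -0.8532
  sulphur-dioxide contribution → 31.52 μm/a
  chloride contribution → 323.7 μm/a
  ⇒ r_corr(carbon steel) = 355.2 μm/a
ISO 9224: D(t) = r_corr · t^b with b = 0.523 (carbon steel, B1)
  D(7) = 355.2 × 7^0.523 = 355.2 × 2.767 = 982.8 μm
  Mass loss = 982.8 μm × 7.85 g/cm³ = 7715 g·m⁻²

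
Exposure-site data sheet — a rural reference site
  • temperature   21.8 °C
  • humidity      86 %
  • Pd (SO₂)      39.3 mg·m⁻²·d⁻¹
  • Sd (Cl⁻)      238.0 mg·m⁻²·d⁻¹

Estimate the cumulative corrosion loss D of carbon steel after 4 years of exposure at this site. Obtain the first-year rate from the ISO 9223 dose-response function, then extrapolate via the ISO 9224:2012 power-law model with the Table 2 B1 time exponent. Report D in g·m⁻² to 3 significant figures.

D(4) = 2.58e+03 g·m⁻²

carbon steel: f(T) = -0.054·(T−10) [T>10 °C] = -0.6372
  SO₂ term: 1.77·39.3^0.52·exp(0.02·86-0.6372) = 35.26
  Sd branch = 0.102·Sd^0.62·e^(0.033·RH+0.04·T) = 124 μm/a
  r_corr = 35.26 + 124 = 159.2 μm/a
Power-law: D(4) = r_corr · 4^0.523
  D(4) = 159.2 × 4^0.523 = 159.2 × 2.065 = 328.8 μm
  Mass loss = 328.8 μm × 7.85 g/cm³ = 2581 g·m⁻²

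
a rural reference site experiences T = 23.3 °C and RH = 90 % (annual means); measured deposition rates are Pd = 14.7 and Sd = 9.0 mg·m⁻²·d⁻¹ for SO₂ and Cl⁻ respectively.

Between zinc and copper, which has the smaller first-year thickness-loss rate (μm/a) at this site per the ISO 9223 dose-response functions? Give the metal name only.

zinc

zinc: f(T) = -0.071·(T−10) [T>10 °C] = -0.9443
  sulphur-dioxide contribution → 1.028 μm/a
  chloride contribution → 0.9115 μm/a
  total first-year rate 1.94 μm/a
copper: T>10 °C ⇒ hinge -0.080·(23.3−10) = -1.0640
  sulphur-dioxide contribution → 0.7444 μm/a
  chloride contribution → 1.484 μm/a
  ⇒ r_corr(copper) = 2.228 μm/a
Ordering by μm/a: copper (2.23) > zinc (1.94)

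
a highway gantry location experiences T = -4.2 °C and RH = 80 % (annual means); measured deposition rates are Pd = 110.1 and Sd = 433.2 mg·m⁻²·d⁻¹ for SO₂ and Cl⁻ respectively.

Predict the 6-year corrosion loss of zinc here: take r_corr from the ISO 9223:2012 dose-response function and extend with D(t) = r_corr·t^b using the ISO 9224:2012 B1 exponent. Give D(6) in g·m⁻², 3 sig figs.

zinc: T≤10 °C ⇒ hinge +0.038·(-4.2−10) = -0.5396
  Pd branch = 0.0129·Pd^0.44·e^(0.046·RH+f) = 2.36 μm/a
  Cl⁻ term: 0.0175·433.2^0.57·exp(0.008·80+0.085·-4.2) = 0.7394
  r_corr = 2.36 + 0.7394 = 3.099 μm/a
Power-law: D(6) = r_corr · 6^0.813
  D(6) = 3.099 × 6^0.813 = 3.099 × 4.292 = 13.3 μm
  Mass loss = 13.3 μm × 7.14 g/cm³ = 94.96 g·m⁻²

D(6) = 95.0 g·m⁻²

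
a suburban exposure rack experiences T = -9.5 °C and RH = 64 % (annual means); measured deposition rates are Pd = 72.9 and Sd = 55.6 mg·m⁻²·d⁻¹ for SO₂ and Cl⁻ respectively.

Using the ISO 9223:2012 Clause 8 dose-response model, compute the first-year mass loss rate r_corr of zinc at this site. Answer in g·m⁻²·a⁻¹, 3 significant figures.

zinc: f(T) = +0.038·(T−10) [T≤10 °C] = -0.7410
  SO₂ term: 0.0129·72.9^0.44·exp(0.046·64-0.7410) = 0.7708
  Cl⁻ term: 0.0175·55.6^0.57·exp(0.008·64+0.085·-9.5) = 0.1286
  r_corr = 0.7708 + 0.1286 = 0.8994 μm/a
Convert to mass loss: 0.8994 μm/a × 7.14 g/cm³ = 6.422 g·m⁻²·a⁻¹

r_corr = 6.42 g·m⁻²·a⁻¹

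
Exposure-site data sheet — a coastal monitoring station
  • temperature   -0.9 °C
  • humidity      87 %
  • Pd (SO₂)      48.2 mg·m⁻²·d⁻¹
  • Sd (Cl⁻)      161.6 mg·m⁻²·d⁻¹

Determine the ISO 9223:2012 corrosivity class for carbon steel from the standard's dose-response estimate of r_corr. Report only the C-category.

carbon steel: f(T) = +0.150·(T−10) [T≤10 °C] = -1.6350
  SO₂ term: 1.77·48.2^0.52·exp(0.02·87-1.6350) = 14.75
  Sd branch = 0.102·Sd^0.62·e^(0.033·RH+0.04·T) = 40.65 μm/a
  sum: 14.75 + 40.65 → r_corr = 55.4 μm/a
ISO 9223 Table 2 (carbon steel): 50 < 55.4 ≤ 80 μm/a ⇒ C4

C4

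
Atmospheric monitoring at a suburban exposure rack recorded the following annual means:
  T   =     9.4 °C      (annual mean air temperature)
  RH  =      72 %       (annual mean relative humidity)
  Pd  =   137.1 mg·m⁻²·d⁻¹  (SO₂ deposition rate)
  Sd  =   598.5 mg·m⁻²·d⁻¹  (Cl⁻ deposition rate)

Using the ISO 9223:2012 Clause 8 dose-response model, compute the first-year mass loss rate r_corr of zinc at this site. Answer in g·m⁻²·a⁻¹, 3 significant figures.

r_corr = 40.4 g·m⁻²·a⁻¹

zinc: temperature factor f = +0.038·(-0.6) = -0.0228
  sulphur-dioxide contribution → 3.016 μm/a
  chloride contribution → 2.649 μm/a
  total first-year rate 5.665 μm/a
Convert to mass loss: 5.665 μm/a × 7.14 g/cm³ = 40.45 g·m⁻²·a⁻¹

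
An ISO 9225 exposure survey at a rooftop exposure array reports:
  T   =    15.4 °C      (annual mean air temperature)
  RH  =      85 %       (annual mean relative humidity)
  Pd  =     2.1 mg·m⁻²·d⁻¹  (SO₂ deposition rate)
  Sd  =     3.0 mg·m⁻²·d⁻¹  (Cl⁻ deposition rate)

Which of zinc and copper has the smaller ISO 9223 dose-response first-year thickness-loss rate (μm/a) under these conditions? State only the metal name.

zinc

zinc: temperature factor f = -0.071·(5.4) = -0.3834
  SO₂ term: 0.0129·2.1^0.44·exp(0.046·85-0.3834) = 0.6081
  Sd branch = 0.0175·Sd^0.57·e^(0.008·RH+0.085·T) = 0.2392 μm/a
  r_corr = 0.6081 + 0.2392 = 0.8473 μm/a
copper: temperature factor f = -0.080·(5.4) = -0.4320
  SO₂ term: 0.0053·2.1^0.26·exp(0.059·85-0.4320) = 0.6287
  Sd branch = 0.01025·Sd^0.27·e^(0.036·RH+0.049·T) = 0.6255 μm/a
  r_corr = 0.6287 + 0.6255 = 1.254 μm/a
Ordering by μm/a: copper (1.25) > zinc (0.847)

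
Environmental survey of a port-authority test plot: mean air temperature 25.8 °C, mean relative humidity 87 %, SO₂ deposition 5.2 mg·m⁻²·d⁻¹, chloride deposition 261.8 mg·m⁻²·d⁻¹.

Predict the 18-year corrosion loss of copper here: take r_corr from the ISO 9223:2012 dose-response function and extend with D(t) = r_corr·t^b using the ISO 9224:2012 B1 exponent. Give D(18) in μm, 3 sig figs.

D(18) = 28.4 μm

copper: T>10 °C ⇒ hinge -0.080·(25.8−10) = -1.2640
  Pd branch = 0.0053·Pd^0.26·e^(0.059·RH+f) = 0.3897 μm/a
  Cl⁻ term: 0.01025·261.8^0.27·exp(0.036·87+0.049·25.8) = 3.74
  sum: 0.3897 + 3.74 → r_corr = 4.129 μm/a
ISO 9224: D(t) = r_corr · t^b with b = 0.667 (copper, B1)
  D(18) = 4.129 × 18^0.667 = 4.129 × 6.875 = 28.39 μm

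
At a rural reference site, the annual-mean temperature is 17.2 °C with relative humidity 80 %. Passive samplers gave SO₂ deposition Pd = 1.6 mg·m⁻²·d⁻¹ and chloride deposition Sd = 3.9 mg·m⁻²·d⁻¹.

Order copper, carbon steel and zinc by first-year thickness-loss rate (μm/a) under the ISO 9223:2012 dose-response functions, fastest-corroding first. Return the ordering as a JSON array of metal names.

copper: f(T) = -0.080·(T−10) [T>10 °C] = -0.5760
  sulphur-dioxide contribution → 0.3776 μm/a
  chloride contribution → 0.6125 μm/a
  total first-year rate 0.9901 μm/a
carbon steel: f(T) = -0.054·(T−10) [T>10 °C] = -0.3888
  sulphur-dioxide contribution → 7.588 μm/a
  chloride contribution → 6.613 μm/a
  total first-year rate 14.2 μm/a
zinc: f(T) = -0.071·(T−10) [T>10 °C] = -0.5112
  sulphur-dioxide contribution → 0.3772 μm/a
  chloride contribution → 0.3111 μm/a
  ⇒ r_corr(zinc) = 0.6883 μm/a
Ordering by μm/a: carbon steel (14.2) > copper (0.99) > zinc (0.688)

["carbon steel", "copper", "zinc"]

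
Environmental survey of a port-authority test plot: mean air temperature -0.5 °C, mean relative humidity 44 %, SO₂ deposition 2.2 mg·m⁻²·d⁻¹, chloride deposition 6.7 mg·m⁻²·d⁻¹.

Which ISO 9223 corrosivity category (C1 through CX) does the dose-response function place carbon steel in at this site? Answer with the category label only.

carbon steel: T≤10 °C ⇒ hinge +0.150·(-0.5−10) = -1.5750
  sulphur-dioxide contribution → 1.331 μm/a
  chloride contribution → 1.389 μm/a
  ⇒ r_corr(carbon steel) = 2.72 μm/a
Category bounds: 1.3…25 μm/a bracket r_corr ⇒ C2

C2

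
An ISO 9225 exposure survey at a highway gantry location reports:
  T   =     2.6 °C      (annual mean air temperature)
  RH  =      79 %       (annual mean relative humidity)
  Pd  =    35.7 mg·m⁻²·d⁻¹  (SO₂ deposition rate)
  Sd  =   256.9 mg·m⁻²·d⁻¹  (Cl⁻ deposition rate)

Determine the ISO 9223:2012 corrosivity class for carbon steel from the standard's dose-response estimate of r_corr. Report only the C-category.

carbon steel: temperature factor f = +0.150·(-7.4) = -1.1100
  Pd branch = 1.77·Pd^0.52·e^(0.02·RH+f) = 18.18 μm/a
  Sd branch = 0.102·Sd^0.62·e^(0.033·RH+0.04·T) = 47.87 μm/a
  sum: 18.18 + 47.87 → r_corr = 66.04 μm/a
66 μm/a falls in (50, 80] for carbon steel → category C4

C4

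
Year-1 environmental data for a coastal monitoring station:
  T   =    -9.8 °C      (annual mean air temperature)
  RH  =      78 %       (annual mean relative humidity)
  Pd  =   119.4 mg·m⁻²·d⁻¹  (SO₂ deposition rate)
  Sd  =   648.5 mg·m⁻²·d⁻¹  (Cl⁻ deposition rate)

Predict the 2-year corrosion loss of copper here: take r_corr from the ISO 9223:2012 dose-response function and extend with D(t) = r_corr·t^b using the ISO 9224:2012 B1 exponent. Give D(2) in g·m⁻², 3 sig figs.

copper: T≤10 °C ⇒ hinge +0.126·(-9.8−10) = -2.4948
  SO₂ term: 0.0053·119.4^0.26·exp(0.059·78-2.4948) = 0.1512
  Cl⁻ term: 0.01025·648.5^0.27·exp(0.036·78+0.049·-9.8) = 0.6038
  r_corr = 0.1512 + 0.6038 = 0.755 μm/a
ISO 9224: D(t) = r_corr · t^b with b = 0.667 (copper, B1)
  D(2) = 0.755 × 2^0.667 = 0.755 × 1.588 = 1.199 μm
  Mass loss = 1.199 μm × 8.96 g/cm³ = 10.74 g·m⁻²

D(2) = 10.7 g·m⁻²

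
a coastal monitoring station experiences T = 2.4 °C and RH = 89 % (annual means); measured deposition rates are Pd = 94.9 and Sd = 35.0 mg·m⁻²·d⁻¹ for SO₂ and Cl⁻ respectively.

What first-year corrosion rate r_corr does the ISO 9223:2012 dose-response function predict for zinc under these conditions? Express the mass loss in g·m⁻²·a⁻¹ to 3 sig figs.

r_corr = 33.1 g·m⁻²·a⁻¹

zinc: f(T) = +0.038·(T−10) [T≤10 °C] = -0.2888
  SO₂ term: 0.0129·94.9^0.44·exp(0.046·89-0.2888) = 4.297
  Cl⁻ term: 0.0175·35.0^0.57·exp(0.008·89+0.085·2.4) = 0.3319
  r_corr = 4.297 + 0.3319 = 4.629 μm/a
Convert to mass loss: 4.629 μm/a × 7.14 g/cm³ = 33.05 g·m⁻²·a⁻¹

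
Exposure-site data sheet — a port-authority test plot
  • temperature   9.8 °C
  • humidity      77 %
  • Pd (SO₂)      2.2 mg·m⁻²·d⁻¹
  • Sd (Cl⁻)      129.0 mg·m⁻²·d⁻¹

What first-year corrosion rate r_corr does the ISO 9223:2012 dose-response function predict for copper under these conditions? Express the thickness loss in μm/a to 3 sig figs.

copper: T≤10 °C ⇒ hinge +0.126·(9.8−10) = -0.0252
  sulphur-dioxide contribution → 0.5962 μm/a
  chloride contribution → 0.984 μm/a
  total first-year rate 1.58 μm/a

r_corr = 1.58 μm/a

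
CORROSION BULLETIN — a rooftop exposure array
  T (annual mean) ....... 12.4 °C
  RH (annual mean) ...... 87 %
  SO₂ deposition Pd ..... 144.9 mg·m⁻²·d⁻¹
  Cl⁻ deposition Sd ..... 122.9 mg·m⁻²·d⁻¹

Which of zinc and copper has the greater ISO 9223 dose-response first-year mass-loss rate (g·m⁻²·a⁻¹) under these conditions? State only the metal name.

zinc

zinc: f(T) = -0.071·(T−10) [T>10 °C] = -0.1704
  sulphur-dioxide contribution → 5.315 μm/a
  chloride contribution → 1.564 μm/a
  ⇒ r_corr(zinc) = 6.878 μm/a
  mass loss = 6.878 μm/a × 7.14 g/cm³ = 49.11 g·m⁻²·a⁻¹
copper: T>10 °C ⇒ hinge -0.080·(12.4−10) = -0.1920
  sulphur-dioxide contribution → 2.704 μm/a
  chloride contribution → 1.581 μm/a
  ⇒ r_corr(copper) = 4.285 μm/a
  mass loss = 4.285 μm/a × 8.96 g/cm³ = 38.4 g·m⁻²·a⁻¹
Ordering by g·m⁻²·a⁻¹: zinc (49.1) > copper (38.4)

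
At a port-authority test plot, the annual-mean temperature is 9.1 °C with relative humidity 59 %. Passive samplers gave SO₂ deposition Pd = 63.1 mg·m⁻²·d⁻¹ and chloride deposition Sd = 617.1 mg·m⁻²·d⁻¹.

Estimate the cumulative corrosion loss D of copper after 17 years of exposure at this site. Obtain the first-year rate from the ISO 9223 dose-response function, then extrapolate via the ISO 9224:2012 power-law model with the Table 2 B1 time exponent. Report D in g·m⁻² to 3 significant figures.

copper: temperature factor f = +0.126·(-0.9) = -0.1134
  sulphur-dioxide contribution → 0.4517 μm/a
  chloride contribution → 0.759 μm/a
  total first-year rate 1.211 μm/a
ISO 9224: D(t) = r_corr · t^b with b = 0.667 (copper, B1)
  D(17) = 1.211 × 17^0.667 = 1.211 × 6.618 = 8.012 μm
  Mass loss = 8.012 μm × 8.96 g/cm³ = 71.78 g·m⁻²

D(17) = 71.8 g·m⁻²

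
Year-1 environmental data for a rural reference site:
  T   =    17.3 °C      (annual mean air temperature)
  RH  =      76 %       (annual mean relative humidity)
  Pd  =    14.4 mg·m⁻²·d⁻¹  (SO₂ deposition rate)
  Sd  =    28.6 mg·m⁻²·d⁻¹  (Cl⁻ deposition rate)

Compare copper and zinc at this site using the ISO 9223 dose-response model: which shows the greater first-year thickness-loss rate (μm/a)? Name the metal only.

copper: f(T) = -0.080·(T−10) [T>10 °C] = -0.5840
  SO₂ term: 0.0053·14.4^0.26·exp(0.059·76-0.5840) = 0.5238
  Cl⁻ term: 0.01025·28.6^0.27·exp(0.036·76+0.049·17.3) = 0.9127
  r_corr = 0.5238 + 0.9127 = 1.437 μm/a
zinc: f(T) = -0.071·(T−10) [T>10 °C] = -0.5183
  Pd branch = 0.0129·Pd^0.44·e^(0.046·RH+f) = 0.8193 μm/a
  Cl⁻ term: 0.0175·28.6^0.57·exp(0.008·76+0.085·17.3) = 0.9459
  sum: 0.8193 + 0.9459 → r_corr = 1.765 μm/a
Ordering by μm/a: zinc (1.77) > copper (1.44)

zinc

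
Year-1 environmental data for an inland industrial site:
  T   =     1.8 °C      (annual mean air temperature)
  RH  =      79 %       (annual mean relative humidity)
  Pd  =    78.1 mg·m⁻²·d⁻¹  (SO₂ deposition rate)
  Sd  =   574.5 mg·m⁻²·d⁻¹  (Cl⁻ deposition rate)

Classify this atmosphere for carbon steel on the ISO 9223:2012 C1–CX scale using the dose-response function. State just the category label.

carbon steel: f(T) = +0.150·(T−10) [T≤10 °C] = -1.2300
  Pd branch = 1.77·Pd^0.52·e^(0.02·RH+f) = 24.22 μm/a
  Cl⁻ term: 0.102·574.5^0.62·exp(0.033·79+0.04·1.8) = 76.35
  sum: 24.22 + 76.35 → r_corr = 100.6 μm/a
Category bounds: 80…200 μm/a bracket r_corr ⇒ C5

C5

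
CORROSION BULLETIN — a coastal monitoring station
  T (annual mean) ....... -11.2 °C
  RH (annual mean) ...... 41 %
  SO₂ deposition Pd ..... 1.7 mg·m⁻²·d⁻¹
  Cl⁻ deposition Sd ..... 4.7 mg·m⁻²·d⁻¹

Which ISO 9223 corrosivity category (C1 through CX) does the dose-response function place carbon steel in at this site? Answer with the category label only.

carbon steel: f(T) = +0.150·(T−10) [T≤10 °C] = -3.1800
  Pd branch = 1.77·Pd^0.52·e^(0.02·RH+f) = 0.2202 μm/a
  Sd branch = 0.102·Sd^0.62·e^(0.033·RH+0.04·T) = 0.6582 μm/a
  r_corr = 0.2202 + 0.6582 = 0.8784 μm/a
ISO 9223 Table 2 (carbon steel): 0 < 0.878 ≤ 1.3 μm/a ⇒ C1

C1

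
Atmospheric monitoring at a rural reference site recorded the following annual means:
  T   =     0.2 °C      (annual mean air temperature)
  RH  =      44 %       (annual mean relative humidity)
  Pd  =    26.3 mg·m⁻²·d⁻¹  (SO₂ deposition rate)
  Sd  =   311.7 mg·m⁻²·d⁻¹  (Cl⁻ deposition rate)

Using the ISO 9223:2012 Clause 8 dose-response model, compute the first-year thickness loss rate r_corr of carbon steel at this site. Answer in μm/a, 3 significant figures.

carbon steel: temperature factor f = +0.150·(-9.8) = -1.4700
  SO₂ term: 1.77·26.3^0.52·exp(0.02·44-1.4700) = 5.372
  Sd branch = 0.102·Sd^0.62·e^(0.033·RH+0.04·T) = 15.44 μm/a
  sum: 5.372 + 15.44 → r_corr = 20.82 μm/a

r_corr = 20.8 μm/a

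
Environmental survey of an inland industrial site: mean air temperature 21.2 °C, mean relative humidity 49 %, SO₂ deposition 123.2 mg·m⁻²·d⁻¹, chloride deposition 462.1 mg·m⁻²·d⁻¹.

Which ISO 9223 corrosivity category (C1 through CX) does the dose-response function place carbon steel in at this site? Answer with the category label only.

C5

carbon steel: temperature factor f = -0.054·(11.2) = -0.6048
  Pd branch = 1.77·Pd^0.52·e^(0.02·RH+f) = 31.48 μm/a
  Sd branch = 0.102·Sd^0.62·e^(0.033·RH+0.04·T) = 53.86 μm/a
  r_corr = 31.48 + 53.86 = 85.34 μm/a
85.3 μm/a falls in (80, 200] for carbon steel → category C5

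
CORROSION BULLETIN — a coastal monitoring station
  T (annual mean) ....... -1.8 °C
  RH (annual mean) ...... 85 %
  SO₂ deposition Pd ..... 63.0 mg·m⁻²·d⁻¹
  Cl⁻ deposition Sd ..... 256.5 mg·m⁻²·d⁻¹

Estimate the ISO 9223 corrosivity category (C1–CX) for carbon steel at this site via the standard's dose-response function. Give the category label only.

C4

carbon steel: T≤10 °C ⇒ hinge +0.150·(-1.8−10) = -1.7700
  SO₂ term: 1.77·63.0^0.52·exp(0.02·85-1.7700) = 14.23
  Cl⁻ term: 0.102·256.5^0.62·exp(0.033·85+0.04·-1.8) = 48.88
  r_corr = 14.23 + 48.88 = 63.11 μm/a
ISO 9223 Table 2 (carbon steel): 50 < 63.1 ≤ 80 μm/a ⇒ C4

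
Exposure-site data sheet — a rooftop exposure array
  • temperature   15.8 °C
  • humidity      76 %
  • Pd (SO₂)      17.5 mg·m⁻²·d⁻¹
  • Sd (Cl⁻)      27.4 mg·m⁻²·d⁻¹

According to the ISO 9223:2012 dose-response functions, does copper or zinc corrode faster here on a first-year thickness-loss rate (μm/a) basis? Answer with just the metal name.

copper: T>10 °C ⇒ hinge -0.080·(15.8−10) = -0.4640
  Pd branch = 0.0053·Pd^0.26·e^(0.059·RH+f) = 0.6213 μm/a
  Sd branch = 0.01025·Sd^0.27·e^(0.036·RH+0.049·T) = 0.8383 μm/a
  sum: 0.6213 + 0.8383 → r_corr = 1.46 μm/a
zinc: T>10 °C ⇒ hinge -0.071·(15.8−10) = -0.4118
  SO₂ term: 0.0129·17.5^0.44·exp(0.046·76-0.4118) = 0.9931
  Sd branch = 0.0175·Sd^0.57·e^(0.008·RH+0.085·T) = 0.8126 μm/a
  r_corr = 0.9931 + 0.8126 = 1.806 μm/a
Ordering by μm/a: zinc (1.81) > copper (1.46)

zinc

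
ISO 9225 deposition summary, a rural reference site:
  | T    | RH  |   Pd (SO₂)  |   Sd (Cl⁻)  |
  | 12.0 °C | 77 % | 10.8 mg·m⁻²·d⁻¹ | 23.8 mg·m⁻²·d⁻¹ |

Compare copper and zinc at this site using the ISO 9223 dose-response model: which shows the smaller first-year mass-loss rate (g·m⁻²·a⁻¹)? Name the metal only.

zinc

copper: temperature factor f = -0.080·(2.0) = -0.1600
  sulphur-dioxide contribution → 0.7879 μm/a
  chloride contribution → 0.6944 μm/a
  ⇒ r_corr(copper) = 1.482 μm/a
  mass loss = 1.482 μm/a × 8.96 g/cm³ = 13.28 g·m⁻²·a⁻¹
zinc: temperature factor f = -0.071·(2.0) = -0.1420
  sulphur-dioxide contribution → 1.101 μm/a
  chloride contribution → 0.5473 μm/a
  total first-year rate 1.649 μm/a
  mass loss = 1.649 μm/a × 7.14 g/cm³ = 11.77 g·m⁻²·a⁻¹
Ordering by g·m⁻²·a⁻¹: copper (13.3) > zinc (11.8)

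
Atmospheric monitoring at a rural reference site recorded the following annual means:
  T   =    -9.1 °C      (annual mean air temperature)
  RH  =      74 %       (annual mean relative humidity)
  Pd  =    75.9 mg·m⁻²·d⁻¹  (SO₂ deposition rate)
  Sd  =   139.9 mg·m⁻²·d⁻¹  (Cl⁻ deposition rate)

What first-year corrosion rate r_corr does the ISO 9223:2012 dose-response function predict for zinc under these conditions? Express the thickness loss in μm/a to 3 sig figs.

zinc: T≤10 °C ⇒ hinge +0.038·(-9.1−10) = -0.7258
  Pd branch = 0.0129·Pd^0.44·e^(0.046·RH+f) = 1.262 μm/a
  Cl⁻ term: 0.0175·139.9^0.57·exp(0.008·74+0.085·-9.1) = 0.244
  sum: 1.262 + 0.244 → r_corr = 1.506 μm/a

r_corr = 1.51 μm/a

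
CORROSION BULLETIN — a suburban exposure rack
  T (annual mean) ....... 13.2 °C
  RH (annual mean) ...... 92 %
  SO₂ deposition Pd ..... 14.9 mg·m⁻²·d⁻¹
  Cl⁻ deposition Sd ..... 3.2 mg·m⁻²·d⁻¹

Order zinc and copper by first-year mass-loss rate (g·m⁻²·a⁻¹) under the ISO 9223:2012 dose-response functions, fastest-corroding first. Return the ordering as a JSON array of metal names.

["copper", "zinc"]

zinc: f(T) = -0.071·(T−10) [T>10 °C] = -0.2272
  Pd branch = 0.0129·Pd^0.44·e^(0.046·RH+f) = 2.323 μm/a
  Sd branch = 0.0175·Sd^0.57·e^(0.008·RH+0.085·T) = 0.2177 μm/a
  sum: 2.323 + 0.2177 → r_corr = 2.541 μm/a
  mass loss = 2.541 μm/a × 7.14 g/cm³ = 18.14 g·m⁻²·a⁻¹
copper: T>10 °C ⇒ hinge -0.080·(13.2−10) = -0.2560
  Pd branch = 0.0053·Pd^0.26·e^(0.059·RH+f) = 1.886 μm/a
  Sd branch = 0.01025·Sd^0.27·e^(0.036·RH+0.049·T) = 0.7352 μm/a
  r_corr = 1.886 + 0.7352 = 2.621 μm/a
  mass loss = 2.621 μm/a × 8.96 g/cm³ = 23.48 g·m⁻²·a⁻¹
Ordering by g·m⁻²·a⁻¹: copper (23.5) > zinc (18.1)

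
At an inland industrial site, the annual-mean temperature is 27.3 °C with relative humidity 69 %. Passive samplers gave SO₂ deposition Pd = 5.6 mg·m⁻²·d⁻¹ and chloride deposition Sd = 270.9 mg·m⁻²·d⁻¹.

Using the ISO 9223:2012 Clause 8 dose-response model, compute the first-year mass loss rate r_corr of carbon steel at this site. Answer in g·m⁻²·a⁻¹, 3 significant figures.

carbon steel: f(T) = -0.054·(T−10) [T>10 °C] = -0.9342
  sulphur-dioxide contribution → 6.771 μm/a
  chloride contribution → 95.52 μm/a
  total first-year rate 102.3 μm/a
Convert to mass loss: 102.3 μm/a × 7.85 g/cm³ = 803 g·m⁻²·a⁻¹

r_corr = 803 g·m⁻²·a⁻¹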